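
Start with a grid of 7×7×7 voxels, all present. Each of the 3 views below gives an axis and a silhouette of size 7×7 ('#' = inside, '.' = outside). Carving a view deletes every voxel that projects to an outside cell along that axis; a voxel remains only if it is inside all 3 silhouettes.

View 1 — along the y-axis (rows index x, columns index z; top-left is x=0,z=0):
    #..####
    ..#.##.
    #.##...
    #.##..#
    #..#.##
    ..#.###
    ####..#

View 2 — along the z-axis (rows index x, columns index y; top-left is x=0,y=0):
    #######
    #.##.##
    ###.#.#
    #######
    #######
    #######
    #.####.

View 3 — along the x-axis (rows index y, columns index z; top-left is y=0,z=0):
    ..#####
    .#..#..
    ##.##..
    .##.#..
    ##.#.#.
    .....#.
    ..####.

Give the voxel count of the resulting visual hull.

remaining voxels: 79

initial block: 7^3 = 343
  1. axis=1 (XZ plane), |mask|=28  ⇒  voxels=196
  2. axis=2 (XY plane), |mask|=43  ⇒  voxels=174
  3. axis=0 (YZ plane), |mask|=23  ⇒  voxels=79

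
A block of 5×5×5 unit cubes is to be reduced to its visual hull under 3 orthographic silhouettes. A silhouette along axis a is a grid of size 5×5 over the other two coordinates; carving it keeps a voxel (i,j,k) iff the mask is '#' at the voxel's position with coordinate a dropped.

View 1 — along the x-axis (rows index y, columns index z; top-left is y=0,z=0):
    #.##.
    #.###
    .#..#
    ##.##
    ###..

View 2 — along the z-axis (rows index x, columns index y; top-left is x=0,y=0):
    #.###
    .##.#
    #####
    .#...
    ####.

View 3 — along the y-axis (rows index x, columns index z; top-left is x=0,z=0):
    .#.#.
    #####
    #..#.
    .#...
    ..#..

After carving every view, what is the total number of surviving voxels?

remaining voxels: 23

full grid |V| = 125
after view 1 [x-axis, 16 of 25 cells solid] → remaining = 80
after view 2 [z-axis, 17 of 25 cells solid] → remaining = 54
after view 3 [y-axis, 11 of 25 cells solid] → remaining = 23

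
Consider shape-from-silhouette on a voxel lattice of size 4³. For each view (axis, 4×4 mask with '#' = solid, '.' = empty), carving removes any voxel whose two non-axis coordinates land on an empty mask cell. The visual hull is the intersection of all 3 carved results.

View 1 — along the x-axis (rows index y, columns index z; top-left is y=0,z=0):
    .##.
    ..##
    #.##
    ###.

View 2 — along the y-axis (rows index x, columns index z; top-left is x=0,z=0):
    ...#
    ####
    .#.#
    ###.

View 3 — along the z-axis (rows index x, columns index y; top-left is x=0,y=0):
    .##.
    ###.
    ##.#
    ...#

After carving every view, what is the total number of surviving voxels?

voxel count = 15

full grid |V| = 64
V1 x: intersect with YZ mask (10 set) -- 40 left
V2 y: intersect with XZ mask (10 set) -- 24 left
V3 z: intersect with XY mask (9 set) -- 15 left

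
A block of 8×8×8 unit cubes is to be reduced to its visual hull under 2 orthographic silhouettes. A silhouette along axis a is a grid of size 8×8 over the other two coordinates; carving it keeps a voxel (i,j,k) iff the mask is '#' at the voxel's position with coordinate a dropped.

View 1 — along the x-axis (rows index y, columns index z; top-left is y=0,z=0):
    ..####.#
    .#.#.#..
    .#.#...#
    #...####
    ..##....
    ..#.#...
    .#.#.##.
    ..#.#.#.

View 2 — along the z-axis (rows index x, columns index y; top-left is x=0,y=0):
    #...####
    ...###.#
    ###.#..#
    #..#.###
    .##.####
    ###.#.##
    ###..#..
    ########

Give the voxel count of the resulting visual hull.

|visual hull| = 140

initial block: 8^3 = 512
after view 1 [x-axis, 27 of 64 cells solid] → remaining = 216
after view 2 [z-axis, 43 of 64 cells solid] → remaining = 140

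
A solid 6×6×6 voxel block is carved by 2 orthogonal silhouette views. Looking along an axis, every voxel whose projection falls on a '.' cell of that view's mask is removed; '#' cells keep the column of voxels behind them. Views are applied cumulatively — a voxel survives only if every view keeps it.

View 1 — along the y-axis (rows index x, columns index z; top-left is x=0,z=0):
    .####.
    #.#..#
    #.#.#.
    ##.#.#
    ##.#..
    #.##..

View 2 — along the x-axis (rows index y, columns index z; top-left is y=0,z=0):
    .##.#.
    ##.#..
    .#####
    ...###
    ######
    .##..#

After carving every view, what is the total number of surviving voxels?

initial block: 6^3 = 216
carve view 1 (along y, XZ-mask fill 20/36): 120 voxels remain
carve view 2 (along x, YZ-mask fill 23/36): 73 voxels remain

73 voxels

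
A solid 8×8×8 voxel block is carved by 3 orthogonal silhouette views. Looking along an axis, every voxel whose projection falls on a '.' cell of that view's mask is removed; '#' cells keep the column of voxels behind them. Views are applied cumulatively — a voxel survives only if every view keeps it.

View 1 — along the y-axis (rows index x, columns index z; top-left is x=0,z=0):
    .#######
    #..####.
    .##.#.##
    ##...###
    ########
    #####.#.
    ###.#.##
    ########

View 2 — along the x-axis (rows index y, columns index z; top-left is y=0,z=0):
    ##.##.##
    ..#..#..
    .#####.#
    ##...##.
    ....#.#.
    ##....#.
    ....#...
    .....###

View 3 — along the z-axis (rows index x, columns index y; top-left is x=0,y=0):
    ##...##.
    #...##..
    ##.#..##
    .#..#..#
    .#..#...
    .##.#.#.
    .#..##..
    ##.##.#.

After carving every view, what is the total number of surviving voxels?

66 voxels

full grid |V| = 512
carve view 1 (along y, XZ-mask fill 50/64): 400 voxels remain
carve view 2 (along x, YZ-mask fill 27/64): 174 voxels remain
carve view 3 (along z, XY-mask fill 29/64): 66 voxels remain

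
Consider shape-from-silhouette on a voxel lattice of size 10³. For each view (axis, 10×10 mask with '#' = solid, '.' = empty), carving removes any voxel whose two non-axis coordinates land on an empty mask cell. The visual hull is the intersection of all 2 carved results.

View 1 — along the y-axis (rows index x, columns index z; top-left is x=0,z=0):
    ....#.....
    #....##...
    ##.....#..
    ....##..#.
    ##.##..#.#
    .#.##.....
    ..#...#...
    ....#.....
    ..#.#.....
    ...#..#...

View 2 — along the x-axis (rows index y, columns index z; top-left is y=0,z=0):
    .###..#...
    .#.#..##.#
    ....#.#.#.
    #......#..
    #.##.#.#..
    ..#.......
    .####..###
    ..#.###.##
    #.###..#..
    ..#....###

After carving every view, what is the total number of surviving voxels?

before carving: 1000 voxels (10×10×10)
after view 1 [y-axis, 26 of 100 cells solid] → remaining = 260
after view 2 [x-axis, 42 of 100 cells solid] → remaining = 107

|visual hull| = 107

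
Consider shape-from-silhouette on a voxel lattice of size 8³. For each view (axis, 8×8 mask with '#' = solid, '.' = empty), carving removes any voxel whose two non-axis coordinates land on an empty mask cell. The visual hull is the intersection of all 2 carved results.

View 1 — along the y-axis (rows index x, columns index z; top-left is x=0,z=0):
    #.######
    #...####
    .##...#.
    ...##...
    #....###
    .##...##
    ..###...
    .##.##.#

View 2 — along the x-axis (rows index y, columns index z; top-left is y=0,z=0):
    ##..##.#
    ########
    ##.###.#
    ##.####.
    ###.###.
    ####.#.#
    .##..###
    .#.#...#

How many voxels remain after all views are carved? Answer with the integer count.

before carving: 512 voxels (8×8×8)
[1] y-view keeps 33 columns → grid now 264
[2] x-view keeps 45 columns → grid now 180

remaining voxels: 180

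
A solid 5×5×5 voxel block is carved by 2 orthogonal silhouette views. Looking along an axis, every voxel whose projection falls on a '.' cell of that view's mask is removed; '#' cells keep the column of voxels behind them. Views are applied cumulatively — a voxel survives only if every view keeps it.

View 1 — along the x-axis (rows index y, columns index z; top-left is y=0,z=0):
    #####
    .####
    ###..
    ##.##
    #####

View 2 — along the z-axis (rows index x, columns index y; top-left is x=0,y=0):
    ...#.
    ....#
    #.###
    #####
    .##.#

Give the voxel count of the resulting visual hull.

start: 5×5×5 = 125 voxels
after view 1 [x-axis, 21 of 25 cells solid] → remaining = 105
after view 2 [z-axis, 14 of 25 cells solid] → remaining = 59

59 voxels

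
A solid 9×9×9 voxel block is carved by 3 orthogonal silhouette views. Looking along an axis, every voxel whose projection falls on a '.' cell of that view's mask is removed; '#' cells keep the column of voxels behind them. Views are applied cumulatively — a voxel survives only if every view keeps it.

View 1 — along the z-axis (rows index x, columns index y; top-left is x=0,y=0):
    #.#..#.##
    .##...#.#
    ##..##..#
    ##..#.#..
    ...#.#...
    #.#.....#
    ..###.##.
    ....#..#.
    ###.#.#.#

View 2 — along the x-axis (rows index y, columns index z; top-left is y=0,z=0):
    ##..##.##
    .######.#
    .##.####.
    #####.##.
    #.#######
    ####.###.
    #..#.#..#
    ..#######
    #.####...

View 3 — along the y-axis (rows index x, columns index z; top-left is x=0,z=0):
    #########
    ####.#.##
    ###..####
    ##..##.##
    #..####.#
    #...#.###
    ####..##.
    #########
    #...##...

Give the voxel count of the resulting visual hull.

start: 9×9×9 = 729 voxels
V1 z: intersect with XY mask (36 set) -- 324 left
V2 x: intersect with YZ mask (57 set) -- 225 left
V3 y: intersect with XZ mask (58 set) -- 159 left

voxel count = 159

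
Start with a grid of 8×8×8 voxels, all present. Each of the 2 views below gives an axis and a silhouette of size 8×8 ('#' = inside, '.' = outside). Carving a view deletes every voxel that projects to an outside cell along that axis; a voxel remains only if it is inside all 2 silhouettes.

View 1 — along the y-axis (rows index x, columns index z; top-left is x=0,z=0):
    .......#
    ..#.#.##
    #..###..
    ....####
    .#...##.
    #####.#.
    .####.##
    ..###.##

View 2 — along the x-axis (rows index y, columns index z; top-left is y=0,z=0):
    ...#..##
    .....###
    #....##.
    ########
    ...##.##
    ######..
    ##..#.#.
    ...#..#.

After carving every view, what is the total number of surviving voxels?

|visual hull| = 143

full grid |V| = 512
  1. axis=1 (XZ plane), |mask|=33  ⇒  voxels=264
  2. axis=0 (YZ plane), |mask|=33  ⇒  voxels=143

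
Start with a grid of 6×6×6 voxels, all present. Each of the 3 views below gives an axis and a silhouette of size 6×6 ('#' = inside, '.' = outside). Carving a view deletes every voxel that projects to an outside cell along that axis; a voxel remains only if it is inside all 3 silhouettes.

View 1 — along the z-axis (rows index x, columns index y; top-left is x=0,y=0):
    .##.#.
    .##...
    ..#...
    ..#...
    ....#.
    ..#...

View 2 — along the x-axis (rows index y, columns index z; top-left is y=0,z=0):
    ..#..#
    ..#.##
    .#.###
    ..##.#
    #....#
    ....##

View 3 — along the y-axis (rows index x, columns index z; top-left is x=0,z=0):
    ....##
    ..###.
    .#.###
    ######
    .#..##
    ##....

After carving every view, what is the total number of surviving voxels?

initial block: 6^3 = 216
after view 1 [z-axis, 9 of 36 cells solid] → remaining = 54
after view 2 [x-axis, 16 of 36 cells solid] → remaining = 30
after view 3 [y-axis, 20 of 36 cells solid] → remaining = 19

19 voxels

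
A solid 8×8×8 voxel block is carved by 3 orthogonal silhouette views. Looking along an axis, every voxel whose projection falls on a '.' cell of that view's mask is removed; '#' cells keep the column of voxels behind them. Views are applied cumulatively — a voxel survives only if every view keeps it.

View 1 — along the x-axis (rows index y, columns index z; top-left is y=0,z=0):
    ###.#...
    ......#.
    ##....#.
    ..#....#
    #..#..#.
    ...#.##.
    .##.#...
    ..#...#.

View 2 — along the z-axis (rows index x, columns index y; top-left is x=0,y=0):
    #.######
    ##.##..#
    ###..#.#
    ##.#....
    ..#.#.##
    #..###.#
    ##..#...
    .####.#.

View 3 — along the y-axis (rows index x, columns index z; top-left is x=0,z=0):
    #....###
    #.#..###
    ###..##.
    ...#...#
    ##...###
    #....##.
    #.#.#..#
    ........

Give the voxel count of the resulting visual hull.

initial block: 8^3 = 512
step 1: project along x, AND mask (21/64) → |grid| = 168
step 2: project along z, AND mask (37/64) → |grid| = 97
step 3: project along y, AND mask (28/64) → |grid| = 47

|visual hull| = 47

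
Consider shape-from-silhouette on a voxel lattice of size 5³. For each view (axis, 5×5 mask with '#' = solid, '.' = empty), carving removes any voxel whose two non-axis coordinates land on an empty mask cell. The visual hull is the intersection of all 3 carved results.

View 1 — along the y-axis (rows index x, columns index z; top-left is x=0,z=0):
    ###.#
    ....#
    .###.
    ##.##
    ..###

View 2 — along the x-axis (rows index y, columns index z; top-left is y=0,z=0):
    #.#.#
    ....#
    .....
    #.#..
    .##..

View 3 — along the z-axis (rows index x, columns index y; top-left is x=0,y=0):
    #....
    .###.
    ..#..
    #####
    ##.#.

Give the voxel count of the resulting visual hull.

13 voxels

before carving: 125 voxels (5×5×5)
[1] y-view keeps 15 columns → grid now 75
[2] x-view keeps 8 columns → grid now 24
[3] z-view keeps 13 columns → grid now 13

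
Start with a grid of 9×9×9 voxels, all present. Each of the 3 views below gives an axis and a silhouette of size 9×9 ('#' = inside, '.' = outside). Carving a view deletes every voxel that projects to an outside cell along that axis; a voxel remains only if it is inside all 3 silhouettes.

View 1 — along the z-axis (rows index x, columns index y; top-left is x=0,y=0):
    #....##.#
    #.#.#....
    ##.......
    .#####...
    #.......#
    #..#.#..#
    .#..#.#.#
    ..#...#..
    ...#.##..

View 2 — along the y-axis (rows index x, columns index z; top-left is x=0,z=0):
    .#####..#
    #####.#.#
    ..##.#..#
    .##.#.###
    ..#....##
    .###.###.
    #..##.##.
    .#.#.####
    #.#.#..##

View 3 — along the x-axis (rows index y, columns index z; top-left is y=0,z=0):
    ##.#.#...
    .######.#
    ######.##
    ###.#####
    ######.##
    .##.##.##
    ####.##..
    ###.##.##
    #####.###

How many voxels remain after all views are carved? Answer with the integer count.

start: 9×9×9 = 729 voxels
  1. axis=2 (XY plane), |mask|=29  ⇒  voxels=261
  2. axis=1 (XZ plane), |mask|=48  ⇒  voxels=160
  3. axis=0 (YZ plane), |mask|=62  ⇒  voxels=119

voxel count = 119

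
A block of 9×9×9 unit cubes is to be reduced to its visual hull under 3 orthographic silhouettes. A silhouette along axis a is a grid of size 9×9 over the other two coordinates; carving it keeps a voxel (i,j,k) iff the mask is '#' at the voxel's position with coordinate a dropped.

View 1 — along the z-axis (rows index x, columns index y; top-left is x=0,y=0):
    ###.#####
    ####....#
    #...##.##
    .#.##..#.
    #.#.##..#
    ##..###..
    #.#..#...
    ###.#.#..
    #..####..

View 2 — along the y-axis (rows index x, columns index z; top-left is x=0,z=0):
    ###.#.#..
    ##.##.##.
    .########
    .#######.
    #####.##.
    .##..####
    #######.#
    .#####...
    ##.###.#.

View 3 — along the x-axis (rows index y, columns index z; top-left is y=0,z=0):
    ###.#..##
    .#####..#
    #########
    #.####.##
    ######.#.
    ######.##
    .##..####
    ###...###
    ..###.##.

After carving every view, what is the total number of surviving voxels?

before carving: 729 voxels (9×9×9)
carve view 1 (along z, XY-mask fill 45/81): 405 voxels remain
carve view 2 (along y, XZ-mask fill 58/81): 282 voxels remain
carve view 3 (along x, YZ-mask fill 60/81): 216 voxels remain

216 voxels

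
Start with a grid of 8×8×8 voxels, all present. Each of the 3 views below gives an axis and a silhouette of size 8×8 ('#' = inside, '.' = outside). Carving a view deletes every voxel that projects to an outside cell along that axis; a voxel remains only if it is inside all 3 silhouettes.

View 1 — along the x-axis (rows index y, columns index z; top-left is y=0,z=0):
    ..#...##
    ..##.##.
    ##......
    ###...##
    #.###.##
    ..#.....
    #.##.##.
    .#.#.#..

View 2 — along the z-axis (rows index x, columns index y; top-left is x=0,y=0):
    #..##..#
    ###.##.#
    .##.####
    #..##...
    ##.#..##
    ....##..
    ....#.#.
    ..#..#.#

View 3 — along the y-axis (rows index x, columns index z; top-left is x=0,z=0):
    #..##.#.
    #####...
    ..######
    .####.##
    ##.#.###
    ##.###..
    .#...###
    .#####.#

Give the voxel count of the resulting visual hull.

initial block: 8^3 = 512
carve view 1 (along x, YZ-mask fill 29/64): 232 voxels remain
carve view 2 (along z, XY-mask fill 31/64): 115 voxels remain
carve view 3 (along y, XZ-mask fill 42/64): 76 voxels remain

voxel count = 76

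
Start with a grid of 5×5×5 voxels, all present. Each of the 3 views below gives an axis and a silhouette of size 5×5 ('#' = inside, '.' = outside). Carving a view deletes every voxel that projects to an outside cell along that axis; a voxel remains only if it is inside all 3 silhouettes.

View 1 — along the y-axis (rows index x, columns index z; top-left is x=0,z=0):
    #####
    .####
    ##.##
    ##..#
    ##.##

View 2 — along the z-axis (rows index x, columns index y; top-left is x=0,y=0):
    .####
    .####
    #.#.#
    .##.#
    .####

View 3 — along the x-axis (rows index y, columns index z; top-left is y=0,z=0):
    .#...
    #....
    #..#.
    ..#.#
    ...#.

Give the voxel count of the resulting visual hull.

remaining voxels: 21

initial block: 5^3 = 125
after view 1 [y-axis, 20 of 25 cells solid] → remaining = 100
after view 2 [z-axis, 18 of 25 cells solid] → remaining = 73
after view 3 [x-axis, 7 of 25 cells solid] → remaining = 21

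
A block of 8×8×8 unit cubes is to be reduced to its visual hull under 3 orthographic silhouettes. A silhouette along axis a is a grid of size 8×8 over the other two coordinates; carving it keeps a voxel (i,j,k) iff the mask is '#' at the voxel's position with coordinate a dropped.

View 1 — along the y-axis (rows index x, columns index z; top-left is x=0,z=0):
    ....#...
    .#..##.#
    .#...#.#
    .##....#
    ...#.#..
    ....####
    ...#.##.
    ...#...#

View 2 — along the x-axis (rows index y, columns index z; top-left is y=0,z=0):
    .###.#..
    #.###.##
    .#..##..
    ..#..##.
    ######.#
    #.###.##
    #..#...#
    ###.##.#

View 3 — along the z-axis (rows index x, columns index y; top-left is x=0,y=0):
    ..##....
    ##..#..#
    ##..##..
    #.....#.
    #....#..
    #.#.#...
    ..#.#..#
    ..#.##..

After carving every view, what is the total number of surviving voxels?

initial block: 8^3 = 512
carve view 1 (along y, XZ-mask fill 22/64): 176 voxels remain
carve view 2 (along x, YZ-mask fill 38/64): 104 voxels remain
carve view 3 (along z, XY-mask fill 23/64): 40 voxels remain

remaining voxels: 40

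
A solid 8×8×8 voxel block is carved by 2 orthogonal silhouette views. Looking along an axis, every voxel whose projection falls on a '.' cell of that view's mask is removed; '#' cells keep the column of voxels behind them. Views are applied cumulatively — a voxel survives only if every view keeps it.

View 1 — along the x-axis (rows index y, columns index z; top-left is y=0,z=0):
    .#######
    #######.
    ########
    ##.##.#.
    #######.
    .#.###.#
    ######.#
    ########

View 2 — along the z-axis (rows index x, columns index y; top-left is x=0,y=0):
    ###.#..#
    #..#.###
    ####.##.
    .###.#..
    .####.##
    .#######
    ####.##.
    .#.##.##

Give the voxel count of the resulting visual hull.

remaining voxels: 295

start: 8×8×8 = 512 voxels
[1] x-view keeps 54 columns → grid now 432
[2] z-view keeps 44 columns → grid now 295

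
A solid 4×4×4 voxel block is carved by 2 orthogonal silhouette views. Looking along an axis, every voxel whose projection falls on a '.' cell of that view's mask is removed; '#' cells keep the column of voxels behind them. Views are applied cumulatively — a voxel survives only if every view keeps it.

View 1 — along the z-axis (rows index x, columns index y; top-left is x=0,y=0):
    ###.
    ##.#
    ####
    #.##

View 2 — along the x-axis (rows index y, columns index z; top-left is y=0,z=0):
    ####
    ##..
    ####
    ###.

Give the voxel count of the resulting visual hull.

43 voxels

start: 4×4×4 = 64 voxels
V1 z: intersect with XY mask (13 set) -- 52 left
V2 x: intersect with YZ mask (13 set) -- 43 left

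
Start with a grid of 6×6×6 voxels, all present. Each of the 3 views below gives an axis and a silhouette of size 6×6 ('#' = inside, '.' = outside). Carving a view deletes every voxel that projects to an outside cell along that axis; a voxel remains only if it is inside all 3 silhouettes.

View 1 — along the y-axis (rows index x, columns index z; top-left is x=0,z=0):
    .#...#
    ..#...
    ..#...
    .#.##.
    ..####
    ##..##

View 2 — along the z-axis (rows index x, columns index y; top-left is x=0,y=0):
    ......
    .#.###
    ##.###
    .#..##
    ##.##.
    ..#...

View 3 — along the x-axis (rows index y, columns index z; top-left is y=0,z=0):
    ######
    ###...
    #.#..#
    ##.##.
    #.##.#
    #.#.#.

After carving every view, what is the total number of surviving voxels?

full grid |V| = 216
  1. axis=1 (XZ plane), |mask|=15  ⇒  voxels=90
  2. axis=2 (XY plane), |mask|=17  ⇒  voxels=38
  3. axis=0 (YZ plane), |mask|=23  ⇒  voxels=22

remaining voxels: 22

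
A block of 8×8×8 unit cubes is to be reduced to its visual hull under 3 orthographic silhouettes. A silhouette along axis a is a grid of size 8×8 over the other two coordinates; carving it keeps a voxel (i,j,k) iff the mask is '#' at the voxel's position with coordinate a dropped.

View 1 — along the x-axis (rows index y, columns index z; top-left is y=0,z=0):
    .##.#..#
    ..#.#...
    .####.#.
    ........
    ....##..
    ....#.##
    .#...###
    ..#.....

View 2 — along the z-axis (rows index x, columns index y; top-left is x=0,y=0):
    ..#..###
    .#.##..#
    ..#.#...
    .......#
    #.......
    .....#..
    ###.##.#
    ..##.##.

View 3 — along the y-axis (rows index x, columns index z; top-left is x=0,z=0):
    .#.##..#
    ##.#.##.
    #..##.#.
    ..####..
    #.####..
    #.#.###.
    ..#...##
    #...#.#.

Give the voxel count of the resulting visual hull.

full grid |V| = 512
step 1: project along x, AND mask (21/64) → |grid| = 168
step 2: project along z, AND mask (23/64) → |grid| = 62
step 3: project along y, AND mask (33/64) → |grid| = 30

remaining voxels: 30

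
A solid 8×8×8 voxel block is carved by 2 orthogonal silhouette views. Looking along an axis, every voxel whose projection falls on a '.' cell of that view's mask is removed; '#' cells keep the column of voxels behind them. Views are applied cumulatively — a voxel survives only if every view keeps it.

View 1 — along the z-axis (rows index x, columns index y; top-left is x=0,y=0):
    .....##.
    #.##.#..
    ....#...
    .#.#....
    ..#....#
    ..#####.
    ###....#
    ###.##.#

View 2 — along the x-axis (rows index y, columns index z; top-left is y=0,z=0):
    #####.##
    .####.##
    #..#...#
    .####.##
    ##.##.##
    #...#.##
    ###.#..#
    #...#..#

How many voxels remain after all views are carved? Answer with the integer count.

remaining voxels: 125

initial block: 8^3 = 512
  1. axis=2 (XY plane), |mask|=26  ⇒  voxels=208
  2. axis=0 (YZ plane), |mask|=40  ⇒  voxels=125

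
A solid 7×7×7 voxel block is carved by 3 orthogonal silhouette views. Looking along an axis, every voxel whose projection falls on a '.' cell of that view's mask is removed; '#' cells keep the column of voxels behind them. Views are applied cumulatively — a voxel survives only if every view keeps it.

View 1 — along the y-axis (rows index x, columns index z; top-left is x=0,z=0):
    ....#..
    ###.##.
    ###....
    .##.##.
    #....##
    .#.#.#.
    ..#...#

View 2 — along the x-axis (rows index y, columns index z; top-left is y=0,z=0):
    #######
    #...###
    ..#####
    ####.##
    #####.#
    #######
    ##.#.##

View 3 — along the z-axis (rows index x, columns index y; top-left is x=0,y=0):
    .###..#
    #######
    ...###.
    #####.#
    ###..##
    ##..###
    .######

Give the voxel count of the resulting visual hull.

initial block: 7^3 = 343
step 1: project along y, AND mask (21/49) → |grid| = 147
step 2: project along x, AND mask (40/49) → |grid| = 117
step 3: project along z, AND mask (36/49) → |grid| = 91

91 voxels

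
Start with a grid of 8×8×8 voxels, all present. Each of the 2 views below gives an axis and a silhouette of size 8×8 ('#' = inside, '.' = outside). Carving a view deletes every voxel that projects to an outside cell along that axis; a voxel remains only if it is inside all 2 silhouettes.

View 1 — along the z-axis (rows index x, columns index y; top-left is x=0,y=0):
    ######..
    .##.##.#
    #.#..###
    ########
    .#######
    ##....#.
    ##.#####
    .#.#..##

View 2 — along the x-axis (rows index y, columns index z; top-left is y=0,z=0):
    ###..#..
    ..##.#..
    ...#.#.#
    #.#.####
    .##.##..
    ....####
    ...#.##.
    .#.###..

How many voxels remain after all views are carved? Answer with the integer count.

initial block: 8^3 = 512
V1 z: intersect with XY mask (45 set) -- 360 left
V2 x: intersect with YZ mask (31 set) -- 172 left

voxel count = 172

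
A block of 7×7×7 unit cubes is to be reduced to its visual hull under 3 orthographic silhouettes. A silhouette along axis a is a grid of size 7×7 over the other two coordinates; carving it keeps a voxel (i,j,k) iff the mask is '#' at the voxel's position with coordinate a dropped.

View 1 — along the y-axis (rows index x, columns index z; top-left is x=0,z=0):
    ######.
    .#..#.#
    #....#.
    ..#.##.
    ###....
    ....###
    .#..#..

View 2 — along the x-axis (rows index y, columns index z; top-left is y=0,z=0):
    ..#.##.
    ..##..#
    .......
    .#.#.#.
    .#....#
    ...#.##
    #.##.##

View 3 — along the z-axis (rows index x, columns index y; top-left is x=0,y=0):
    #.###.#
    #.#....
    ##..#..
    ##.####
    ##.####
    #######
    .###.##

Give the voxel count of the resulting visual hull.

remaining voxels: 37

start: 7×7×7 = 343 voxels
carve view 1 (along y, XZ-mask fill 22/49): 154 voxels remain
carve view 2 (along x, YZ-mask fill 19/49): 53 voxels remain
carve view 3 (along z, XY-mask fill 34/49): 37 voxels remain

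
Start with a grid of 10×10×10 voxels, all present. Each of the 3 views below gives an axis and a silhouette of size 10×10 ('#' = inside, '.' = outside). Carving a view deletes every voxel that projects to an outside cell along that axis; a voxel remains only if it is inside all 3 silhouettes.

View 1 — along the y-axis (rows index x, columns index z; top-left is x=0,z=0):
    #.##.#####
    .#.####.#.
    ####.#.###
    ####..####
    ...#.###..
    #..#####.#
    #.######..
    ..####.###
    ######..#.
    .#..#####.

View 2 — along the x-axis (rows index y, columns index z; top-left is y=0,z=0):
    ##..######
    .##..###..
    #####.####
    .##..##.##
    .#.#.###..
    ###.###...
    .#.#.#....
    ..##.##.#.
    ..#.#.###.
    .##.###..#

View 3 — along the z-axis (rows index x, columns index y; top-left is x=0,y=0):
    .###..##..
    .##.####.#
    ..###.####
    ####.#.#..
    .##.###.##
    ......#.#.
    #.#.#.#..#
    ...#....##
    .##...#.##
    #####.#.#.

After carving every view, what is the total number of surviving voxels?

remaining voxels: 215

full grid |V| = 1000
  1. axis=1 (XZ plane), |mask|=68  ⇒  voxels=680
  2. axis=0 (YZ plane), |mask|=58  ⇒  voxels=396
  3. axis=2 (XY plane), |mask|=54  ⇒  voxels=215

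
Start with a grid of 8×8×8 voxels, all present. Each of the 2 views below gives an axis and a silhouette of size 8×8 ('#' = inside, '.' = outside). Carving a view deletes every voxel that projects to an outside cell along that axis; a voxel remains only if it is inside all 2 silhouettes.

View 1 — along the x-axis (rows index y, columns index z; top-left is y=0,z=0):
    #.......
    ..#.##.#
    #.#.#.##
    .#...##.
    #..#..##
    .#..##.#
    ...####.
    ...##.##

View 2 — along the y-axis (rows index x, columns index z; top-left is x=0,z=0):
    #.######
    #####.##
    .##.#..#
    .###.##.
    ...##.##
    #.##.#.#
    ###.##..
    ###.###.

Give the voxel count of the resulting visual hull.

154 voxels

start: 8×8×8 = 512 voxels
  1. axis=0 (YZ plane), |mask|=29  ⇒  voxels=232
  2. axis=1 (XZ plane), |mask|=43  ⇒  voxels=154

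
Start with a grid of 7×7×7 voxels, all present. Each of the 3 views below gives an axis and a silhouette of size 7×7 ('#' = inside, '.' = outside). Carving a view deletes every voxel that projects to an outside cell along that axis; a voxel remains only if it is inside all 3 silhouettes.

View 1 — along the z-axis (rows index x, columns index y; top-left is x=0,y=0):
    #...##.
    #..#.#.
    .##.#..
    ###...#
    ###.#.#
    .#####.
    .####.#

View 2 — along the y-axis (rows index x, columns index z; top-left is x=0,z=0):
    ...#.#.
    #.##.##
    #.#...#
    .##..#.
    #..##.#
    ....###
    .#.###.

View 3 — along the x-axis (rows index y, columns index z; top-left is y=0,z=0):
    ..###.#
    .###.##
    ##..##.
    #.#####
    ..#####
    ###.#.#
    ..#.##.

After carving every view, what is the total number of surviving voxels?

full grid |V| = 343
after view 1 [z-axis, 28 of 49 cells solid] → remaining = 196
after view 2 [y-axis, 24 of 49 cells solid] → remaining = 97
after view 3 [x-axis, 32 of 49 cells solid] → remaining = 64

|visual hull| = 64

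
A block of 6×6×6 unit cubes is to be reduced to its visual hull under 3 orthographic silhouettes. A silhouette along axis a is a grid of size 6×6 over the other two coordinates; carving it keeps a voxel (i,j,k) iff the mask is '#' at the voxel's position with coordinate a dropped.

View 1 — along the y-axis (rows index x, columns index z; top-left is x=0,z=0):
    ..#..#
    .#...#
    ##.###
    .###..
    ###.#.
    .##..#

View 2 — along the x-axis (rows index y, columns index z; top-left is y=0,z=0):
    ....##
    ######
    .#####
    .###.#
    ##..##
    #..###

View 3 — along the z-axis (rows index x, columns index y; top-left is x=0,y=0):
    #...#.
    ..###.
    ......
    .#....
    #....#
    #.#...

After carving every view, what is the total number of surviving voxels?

before carving: 216 voxels (6×6×6)
  1. axis=1 (XZ plane), |mask|=19  ⇒  voxels=114
  2. axis=0 (YZ plane), |mask|=25  ⇒  voxels=80
  3. axis=2 (XY plane), |mask|=10  ⇒  voxels=18

18 voxels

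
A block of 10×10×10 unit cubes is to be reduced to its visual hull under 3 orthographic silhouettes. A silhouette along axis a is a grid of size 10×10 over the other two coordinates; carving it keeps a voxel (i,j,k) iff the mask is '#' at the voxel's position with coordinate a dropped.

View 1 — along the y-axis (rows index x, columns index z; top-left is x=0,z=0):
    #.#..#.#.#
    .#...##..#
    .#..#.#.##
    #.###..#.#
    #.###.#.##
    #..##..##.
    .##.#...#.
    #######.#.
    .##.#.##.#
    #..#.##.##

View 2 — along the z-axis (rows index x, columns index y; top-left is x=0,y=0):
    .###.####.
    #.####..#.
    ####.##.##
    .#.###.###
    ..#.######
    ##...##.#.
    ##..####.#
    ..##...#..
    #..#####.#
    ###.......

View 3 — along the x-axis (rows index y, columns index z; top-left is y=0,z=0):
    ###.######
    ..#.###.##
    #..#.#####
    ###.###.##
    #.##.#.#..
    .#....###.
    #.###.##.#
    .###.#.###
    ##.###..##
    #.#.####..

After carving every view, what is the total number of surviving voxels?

remaining voxels: 216

initial block: 10^3 = 1000
carve view 1 (along y, XZ-mask fill 56/100): 560 voxels remain
carve view 2 (along z, XY-mask fill 60/100): 327 voxels remain
carve view 3 (along x, YZ-mask fill 66/100): 216 voxels remain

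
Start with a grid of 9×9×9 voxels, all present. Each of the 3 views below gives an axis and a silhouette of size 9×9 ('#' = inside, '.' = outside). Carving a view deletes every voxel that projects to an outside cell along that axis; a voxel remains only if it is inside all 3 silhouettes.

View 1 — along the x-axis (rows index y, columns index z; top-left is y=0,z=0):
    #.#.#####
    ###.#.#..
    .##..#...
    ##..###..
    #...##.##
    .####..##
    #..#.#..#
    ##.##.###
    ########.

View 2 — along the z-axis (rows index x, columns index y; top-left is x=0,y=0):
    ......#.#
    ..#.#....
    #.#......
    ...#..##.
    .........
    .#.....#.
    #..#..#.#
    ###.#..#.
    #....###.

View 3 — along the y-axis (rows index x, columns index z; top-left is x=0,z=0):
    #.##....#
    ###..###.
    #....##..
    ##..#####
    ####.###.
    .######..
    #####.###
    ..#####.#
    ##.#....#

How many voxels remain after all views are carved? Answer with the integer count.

start: 9×9×9 = 729 voxels
carve view 1 (along x, YZ-mask fill 50/81): 450 voxels remain
carve view 2 (along z, XY-mask fill 24/81): 133 voxels remain
carve view 3 (along y, XZ-mask fill 51/81): 87 voxels remain

remaining voxels: 87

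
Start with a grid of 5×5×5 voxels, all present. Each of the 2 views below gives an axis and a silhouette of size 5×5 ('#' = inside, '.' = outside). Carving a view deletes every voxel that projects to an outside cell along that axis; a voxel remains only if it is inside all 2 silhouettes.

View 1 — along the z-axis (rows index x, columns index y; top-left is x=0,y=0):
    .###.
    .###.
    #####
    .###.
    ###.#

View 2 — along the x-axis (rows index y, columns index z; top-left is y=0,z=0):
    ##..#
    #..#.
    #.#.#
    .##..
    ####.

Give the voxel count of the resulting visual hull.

remaining voxels: 47

before carving: 125 voxels (5×5×5)
carve view 1 (along z, XY-mask fill 18/25): 90 voxels remain
carve view 2 (along x, YZ-mask fill 14/25): 47 voxels remain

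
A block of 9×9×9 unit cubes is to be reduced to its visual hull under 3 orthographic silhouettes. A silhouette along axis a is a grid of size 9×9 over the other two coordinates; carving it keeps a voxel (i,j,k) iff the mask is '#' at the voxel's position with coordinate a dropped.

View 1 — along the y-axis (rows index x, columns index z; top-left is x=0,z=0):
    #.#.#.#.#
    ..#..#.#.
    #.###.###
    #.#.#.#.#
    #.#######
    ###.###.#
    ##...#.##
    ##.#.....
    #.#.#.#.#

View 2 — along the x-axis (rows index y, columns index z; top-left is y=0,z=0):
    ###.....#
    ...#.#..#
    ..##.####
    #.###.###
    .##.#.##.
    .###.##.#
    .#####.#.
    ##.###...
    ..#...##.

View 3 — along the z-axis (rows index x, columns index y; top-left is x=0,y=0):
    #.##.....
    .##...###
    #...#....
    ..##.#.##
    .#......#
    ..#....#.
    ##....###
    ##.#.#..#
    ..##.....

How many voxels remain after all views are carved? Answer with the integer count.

84 voxels

before carving: 729 voxels (9×9×9)
carve view 1 (along y, XZ-mask fill 48/81): 432 voxels remain
carve view 2 (along x, YZ-mask fill 45/81): 235 voxels remain
carve view 3 (along z, XY-mask fill 31/81): 84 voxels remain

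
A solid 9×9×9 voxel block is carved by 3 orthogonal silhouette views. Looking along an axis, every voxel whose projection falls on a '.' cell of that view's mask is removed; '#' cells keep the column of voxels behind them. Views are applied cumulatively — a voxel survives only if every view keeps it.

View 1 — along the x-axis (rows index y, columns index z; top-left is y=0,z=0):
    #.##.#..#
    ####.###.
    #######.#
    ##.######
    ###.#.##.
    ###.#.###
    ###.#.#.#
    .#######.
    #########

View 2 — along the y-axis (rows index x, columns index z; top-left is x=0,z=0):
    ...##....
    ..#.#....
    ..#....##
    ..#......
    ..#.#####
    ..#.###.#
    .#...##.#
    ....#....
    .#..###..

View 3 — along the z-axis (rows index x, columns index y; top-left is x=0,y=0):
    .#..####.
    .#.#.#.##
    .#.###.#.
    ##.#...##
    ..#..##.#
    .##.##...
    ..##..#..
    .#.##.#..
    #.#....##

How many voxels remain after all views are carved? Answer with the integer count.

remaining voxels: 91

start: 9×9×9 = 729 voxels
step 1: project along x, AND mask (63/81) → |grid| = 567
step 2: project along y, AND mask (28/81) → |grid| = 196
step 3: project along z, AND mask (39/81) → |grid| = 91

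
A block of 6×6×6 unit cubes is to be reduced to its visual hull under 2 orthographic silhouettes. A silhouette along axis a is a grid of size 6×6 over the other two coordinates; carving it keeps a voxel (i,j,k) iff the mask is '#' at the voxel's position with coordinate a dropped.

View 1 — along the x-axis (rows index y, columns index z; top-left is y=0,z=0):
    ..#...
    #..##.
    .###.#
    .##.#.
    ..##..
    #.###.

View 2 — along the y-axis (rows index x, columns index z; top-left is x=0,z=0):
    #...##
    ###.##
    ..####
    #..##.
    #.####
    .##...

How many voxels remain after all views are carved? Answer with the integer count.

63 voxels

initial block: 6^3 = 216
after view 1 [x-axis, 17 of 36 cells solid] → remaining = 102
after view 2 [y-axis, 22 of 36 cells solid] → remaining = 63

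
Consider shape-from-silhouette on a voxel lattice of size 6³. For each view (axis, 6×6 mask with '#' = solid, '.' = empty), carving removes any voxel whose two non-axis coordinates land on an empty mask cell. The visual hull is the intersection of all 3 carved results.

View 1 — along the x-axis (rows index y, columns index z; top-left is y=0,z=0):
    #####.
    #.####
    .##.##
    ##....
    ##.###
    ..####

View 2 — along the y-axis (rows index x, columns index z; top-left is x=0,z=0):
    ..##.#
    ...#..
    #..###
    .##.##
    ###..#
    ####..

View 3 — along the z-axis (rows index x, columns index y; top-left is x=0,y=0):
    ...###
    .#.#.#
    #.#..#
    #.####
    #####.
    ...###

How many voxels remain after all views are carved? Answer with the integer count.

initial block: 6^3 = 216
step 1: project along x, AND mask (25/36) → |grid| = 150
step 2: project along y, AND mask (20/36) → |grid| = 82
step 3: project along z, AND mask (22/36) → |grid| = 50

|visual hull| = 50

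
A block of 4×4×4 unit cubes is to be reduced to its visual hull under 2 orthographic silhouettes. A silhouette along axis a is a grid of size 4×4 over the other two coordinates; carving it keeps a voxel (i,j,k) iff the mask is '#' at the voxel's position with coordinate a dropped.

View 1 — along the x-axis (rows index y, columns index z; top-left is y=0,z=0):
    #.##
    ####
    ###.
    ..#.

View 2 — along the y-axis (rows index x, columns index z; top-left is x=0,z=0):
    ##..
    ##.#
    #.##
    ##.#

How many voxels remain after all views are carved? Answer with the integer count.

before carving: 64 voxels (4×4×4)
[1] x-view keeps 11 columns → grid now 44
[2] y-view keeps 11 columns → grid now 28

voxel count = 28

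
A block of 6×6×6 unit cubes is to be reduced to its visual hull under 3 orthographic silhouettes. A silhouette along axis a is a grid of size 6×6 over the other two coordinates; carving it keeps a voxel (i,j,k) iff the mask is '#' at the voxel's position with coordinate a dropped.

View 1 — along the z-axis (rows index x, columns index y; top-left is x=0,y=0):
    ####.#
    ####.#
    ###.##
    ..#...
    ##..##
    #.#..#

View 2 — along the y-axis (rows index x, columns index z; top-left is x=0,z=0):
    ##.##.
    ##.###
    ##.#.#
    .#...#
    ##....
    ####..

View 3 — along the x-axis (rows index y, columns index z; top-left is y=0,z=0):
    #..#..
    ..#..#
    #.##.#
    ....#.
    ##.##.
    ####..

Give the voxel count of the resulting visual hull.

remaining voxels: 45

initial block: 6^3 = 216
carve view 1 (along z, XY-mask fill 23/36): 138 voxels remain
carve view 2 (along y, XZ-mask fill 21/36): 87 voxels remain
carve view 3 (along x, YZ-mask fill 17/36): 45 voxels remain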